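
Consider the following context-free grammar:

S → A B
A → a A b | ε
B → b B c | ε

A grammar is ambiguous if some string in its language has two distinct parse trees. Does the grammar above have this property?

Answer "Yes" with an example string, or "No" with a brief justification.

No - the grammar is unambiguous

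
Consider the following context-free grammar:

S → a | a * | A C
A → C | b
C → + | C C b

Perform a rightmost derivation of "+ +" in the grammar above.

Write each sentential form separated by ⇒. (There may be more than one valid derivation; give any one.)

S ⇒ A C ⇒ A + ⇒ C + ⇒ + +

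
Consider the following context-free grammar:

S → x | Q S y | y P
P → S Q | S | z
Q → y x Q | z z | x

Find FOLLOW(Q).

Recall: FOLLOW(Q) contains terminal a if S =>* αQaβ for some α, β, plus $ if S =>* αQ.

We compute FOLLOW(Q) using the standard algorithm.
FOLLOW(S) starts with {$}.
FIRST(P) = {x, y, z}
FIRST(Q) = {x, y, z}
FIRST(S) = {x, y, z}
FOLLOW(P) = {$, x, y, z}
FOLLOW(Q) = {$, x, y, z}
FOLLOW(S) = {$, x, y, z}
Therefore, FOLLOW(Q) = {$, x, y, z}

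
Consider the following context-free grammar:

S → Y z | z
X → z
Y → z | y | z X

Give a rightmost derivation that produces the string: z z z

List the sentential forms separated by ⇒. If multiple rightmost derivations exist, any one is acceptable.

S ⇒ Y z ⇒ z X z ⇒ z z z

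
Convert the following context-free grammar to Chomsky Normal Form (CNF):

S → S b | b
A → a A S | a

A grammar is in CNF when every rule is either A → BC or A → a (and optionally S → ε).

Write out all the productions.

TB → b; S → b; TA → a; A → a; S → S TB; A → TA X0; X0 → A S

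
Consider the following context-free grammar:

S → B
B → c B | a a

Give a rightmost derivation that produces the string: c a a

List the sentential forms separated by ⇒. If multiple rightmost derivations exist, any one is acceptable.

S ⇒ B ⇒ c B ⇒ c a a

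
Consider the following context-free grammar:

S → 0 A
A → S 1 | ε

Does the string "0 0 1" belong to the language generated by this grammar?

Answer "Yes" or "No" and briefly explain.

Yes - a valid derivation exists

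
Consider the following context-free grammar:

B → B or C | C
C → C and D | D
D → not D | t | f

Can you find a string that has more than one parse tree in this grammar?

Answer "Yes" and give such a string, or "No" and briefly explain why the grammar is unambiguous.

No - the grammar is unambiguous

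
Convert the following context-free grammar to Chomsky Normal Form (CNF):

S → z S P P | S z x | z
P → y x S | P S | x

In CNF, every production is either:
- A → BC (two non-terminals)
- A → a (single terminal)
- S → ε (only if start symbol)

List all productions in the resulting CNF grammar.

TZ → z; TX → x; S → z; TY → y; P → x; S → TZ X0; X0 → S X1; X1 → P P; S → S X2; X2 → TZ TX; P → TY X3; X3 → TX S; P → P S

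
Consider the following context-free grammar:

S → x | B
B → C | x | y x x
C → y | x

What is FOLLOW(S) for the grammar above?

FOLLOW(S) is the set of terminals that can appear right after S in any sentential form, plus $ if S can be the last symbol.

We compute FOLLOW(S) using the standard algorithm.
FOLLOW(S) starts with {$}.
FIRST(B) = {x, y}
FIRST(C) = {x, y}
FIRST(S) = {x, y}
FOLLOW(B) = {$}
FOLLOW(C) = {$}
FOLLOW(S) = {$}
Therefore, FOLLOW(S) = {$}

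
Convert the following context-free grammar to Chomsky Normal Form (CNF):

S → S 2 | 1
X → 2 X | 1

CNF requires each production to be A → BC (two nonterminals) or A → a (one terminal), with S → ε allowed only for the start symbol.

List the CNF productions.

T2 → 2; S → 1; X → 1; S → S T2; X → T2 X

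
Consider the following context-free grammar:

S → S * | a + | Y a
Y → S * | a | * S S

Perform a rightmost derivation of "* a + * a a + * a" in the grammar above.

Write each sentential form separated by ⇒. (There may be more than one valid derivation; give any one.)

S ⇒ Y a ⇒ * S S a ⇒ * S S * a ⇒ * S a + * a ⇒ * Y a a + * a ⇒ * S * a a + * a ⇒ * a + * a a + * a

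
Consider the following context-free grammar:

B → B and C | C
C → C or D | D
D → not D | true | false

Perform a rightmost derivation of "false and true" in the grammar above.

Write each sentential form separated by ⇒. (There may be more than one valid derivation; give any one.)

B ⇒ B and C ⇒ B and D ⇒ B and true ⇒ C and true ⇒ D and true ⇒ false and true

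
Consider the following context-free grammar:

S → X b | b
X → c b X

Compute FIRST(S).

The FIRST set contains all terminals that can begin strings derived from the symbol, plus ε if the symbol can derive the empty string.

We compute FIRST(S) using the standard algorithm.
FIRST(S) = {b, c}
FIRST(X) = {c}
Therefore, FIRST(S) = {b, c}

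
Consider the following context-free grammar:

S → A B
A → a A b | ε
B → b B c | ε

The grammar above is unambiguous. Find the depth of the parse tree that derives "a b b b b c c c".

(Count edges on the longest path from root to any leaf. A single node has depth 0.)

5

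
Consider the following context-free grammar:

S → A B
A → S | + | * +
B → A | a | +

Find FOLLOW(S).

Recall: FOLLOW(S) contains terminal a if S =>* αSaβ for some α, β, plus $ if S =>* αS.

We compute FOLLOW(S) using the standard algorithm.
FOLLOW(S) starts with {$}.
FIRST(A) = {*, +}
FIRST(B) = {*, +, a}
FIRST(S) = {*, +}
FOLLOW(A) = {$, *, +, a}
FOLLOW(B) = {$, *, +, a}
FOLLOW(S) = {$, *, +, a}
Therefore, FOLLOW(S) = {$, *, +, a}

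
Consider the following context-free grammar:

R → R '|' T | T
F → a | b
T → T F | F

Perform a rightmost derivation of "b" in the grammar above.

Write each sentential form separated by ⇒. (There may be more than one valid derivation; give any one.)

R ⇒ T ⇒ F ⇒ b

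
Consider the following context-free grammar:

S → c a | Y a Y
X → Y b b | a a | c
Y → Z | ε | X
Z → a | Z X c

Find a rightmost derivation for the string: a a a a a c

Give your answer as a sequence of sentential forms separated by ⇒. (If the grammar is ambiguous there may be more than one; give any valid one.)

S ⇒ Y a Y ⇒ Y a Z ⇒ Y a Z X c ⇒ Y a Z a a c ⇒ Y a a a a c ⇒ Z a a a a c ⇒ a a a a a c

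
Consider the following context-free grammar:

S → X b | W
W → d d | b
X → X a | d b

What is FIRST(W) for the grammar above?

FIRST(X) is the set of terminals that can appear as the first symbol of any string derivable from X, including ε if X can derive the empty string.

We compute FIRST(W) using the standard algorithm.
FIRST(S) = {b, d}
FIRST(W) = {b, d}
FIRST(X) = {d}
Therefore, FIRST(W) = {b, d}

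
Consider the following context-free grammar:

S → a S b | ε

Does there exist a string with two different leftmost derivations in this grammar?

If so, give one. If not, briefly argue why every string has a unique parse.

No - every string in the language has a unique leftmost derivation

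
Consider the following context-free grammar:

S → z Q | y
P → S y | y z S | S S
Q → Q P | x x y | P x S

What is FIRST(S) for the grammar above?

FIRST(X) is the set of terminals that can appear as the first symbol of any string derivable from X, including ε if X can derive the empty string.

We compute FIRST(S) using the standard algorithm.
FIRST(P) = {y, z}
FIRST(Q) = {x, y, z}
FIRST(S) = {y, z}
Therefore, FIRST(S) = {y, z}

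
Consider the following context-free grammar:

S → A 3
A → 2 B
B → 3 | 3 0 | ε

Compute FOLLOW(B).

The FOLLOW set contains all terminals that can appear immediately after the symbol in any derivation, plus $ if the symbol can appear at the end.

We compute FOLLOW(B) using the standard algorithm.
FOLLOW(S) starts with {$}.
FIRST(A) = {2}
FIRST(B) = {3, ε}
FIRST(S) = {2}
FOLLOW(A) = {3}
FOLLOW(B) = {3}
FOLLOW(S) = {$}
Therefore, FOLLOW(B) = {3}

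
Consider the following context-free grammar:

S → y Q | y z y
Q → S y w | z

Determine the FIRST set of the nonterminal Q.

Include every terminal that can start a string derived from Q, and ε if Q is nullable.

We compute FIRST(Q) using the standard algorithm.
FIRST(Q) = {y, z}
FIRST(S) = {y}
Therefore, FIRST(Q) = {y, z}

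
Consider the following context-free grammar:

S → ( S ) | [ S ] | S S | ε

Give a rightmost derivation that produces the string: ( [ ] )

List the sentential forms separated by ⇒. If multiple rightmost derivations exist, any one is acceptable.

S ⇒ ( S ) ⇒ ( [ S ] ) ⇒ ( [ ] )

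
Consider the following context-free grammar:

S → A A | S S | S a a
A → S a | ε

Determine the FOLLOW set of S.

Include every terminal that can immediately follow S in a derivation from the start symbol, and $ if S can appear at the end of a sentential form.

We compute FOLLOW(S) using the standard algorithm.
FOLLOW(S) starts with {$}.
FIRST(A) = {a, ε}
FIRST(S) = {a, ε}
FOLLOW(A) = {$, a}
FOLLOW(S) = {$, a}
Therefore, FOLLOW(S) = {$, a}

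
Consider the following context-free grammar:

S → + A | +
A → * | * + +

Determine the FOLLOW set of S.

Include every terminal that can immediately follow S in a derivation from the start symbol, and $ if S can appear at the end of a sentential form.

We compute FOLLOW(S) using the standard algorithm.
FOLLOW(S) starts with {$}.
FIRST(A) = {*}
FIRST(S) = {+}
FOLLOW(A) = {$}
FOLLOW(S) = {$}
Therefore, FOLLOW(S) = {$}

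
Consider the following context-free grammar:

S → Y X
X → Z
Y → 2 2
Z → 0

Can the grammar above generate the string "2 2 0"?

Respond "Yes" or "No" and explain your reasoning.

Yes - a valid derivation exists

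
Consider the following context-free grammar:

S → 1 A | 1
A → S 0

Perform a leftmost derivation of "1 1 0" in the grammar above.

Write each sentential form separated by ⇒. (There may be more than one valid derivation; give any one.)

S ⇒ 1 A ⇒ 1 S 0 ⇒ 1 1 0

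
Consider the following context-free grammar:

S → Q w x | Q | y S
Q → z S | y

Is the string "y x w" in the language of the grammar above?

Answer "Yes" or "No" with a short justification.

No - no valid derivation exists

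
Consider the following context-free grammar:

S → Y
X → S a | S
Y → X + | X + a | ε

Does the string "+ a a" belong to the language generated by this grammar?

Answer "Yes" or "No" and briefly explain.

No - no valid derivation exists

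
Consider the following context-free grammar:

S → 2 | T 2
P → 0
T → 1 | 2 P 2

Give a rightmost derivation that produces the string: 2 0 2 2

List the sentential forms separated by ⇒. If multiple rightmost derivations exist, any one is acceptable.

S ⇒ T 2 ⇒ 2 P 2 2 ⇒ 2 0 2 2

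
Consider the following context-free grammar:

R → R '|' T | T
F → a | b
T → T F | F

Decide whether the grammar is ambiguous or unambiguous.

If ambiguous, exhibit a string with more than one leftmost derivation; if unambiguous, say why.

Unambiguous - every string in the language has a unique leftmost derivation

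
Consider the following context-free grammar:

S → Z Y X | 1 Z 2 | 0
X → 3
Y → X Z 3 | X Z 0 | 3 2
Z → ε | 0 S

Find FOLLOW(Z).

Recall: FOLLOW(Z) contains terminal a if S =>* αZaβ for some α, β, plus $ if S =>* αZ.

We compute FOLLOW(Z) using the standard algorithm.
FOLLOW(S) starts with {$}.
FIRST(S) = {0, 1, 3}
FIRST(X) = {3}
FIRST(Y) = {3}
FIRST(Z) = {0, ε}
FOLLOW(S) = {$, 0, 2, 3}
FOLLOW(X) = {$, 0, 2, 3}
FOLLOW(Y) = {3}
FOLLOW(Z) = {0, 2, 3}
Therefore, FOLLOW(Z) = {0, 2, 3}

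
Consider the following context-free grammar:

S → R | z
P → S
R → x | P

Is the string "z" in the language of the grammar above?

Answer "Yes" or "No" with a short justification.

Yes - a valid derivation exists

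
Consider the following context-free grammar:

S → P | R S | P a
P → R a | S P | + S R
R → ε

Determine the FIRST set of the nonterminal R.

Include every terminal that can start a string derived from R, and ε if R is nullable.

We compute FIRST(R) using the standard algorithm.
FIRST(P) = {+, a}
FIRST(R) = {ε}
FIRST(S) = {+, a}
Therefore, FIRST(R) = {ε}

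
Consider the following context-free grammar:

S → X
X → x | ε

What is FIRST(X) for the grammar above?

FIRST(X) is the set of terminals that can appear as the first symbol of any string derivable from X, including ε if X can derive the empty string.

We compute FIRST(X) using the standard algorithm.
FIRST(S) = {x, ε}
FIRST(X) = {x, ε}
Therefore, FIRST(X) = {x, ε}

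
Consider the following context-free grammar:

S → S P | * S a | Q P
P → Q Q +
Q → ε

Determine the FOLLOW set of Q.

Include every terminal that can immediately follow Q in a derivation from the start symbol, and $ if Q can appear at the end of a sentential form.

We compute FOLLOW(Q) using the standard algorithm.
FOLLOW(S) starts with {$}.
FIRST(P) = {+}
FIRST(Q) = {ε}
FIRST(S) = {*, +}
FOLLOW(P) = {$, +, a}
FOLLOW(Q) = {+}
FOLLOW(S) = {$, +, a}
Therefore, FOLLOW(Q) = {+}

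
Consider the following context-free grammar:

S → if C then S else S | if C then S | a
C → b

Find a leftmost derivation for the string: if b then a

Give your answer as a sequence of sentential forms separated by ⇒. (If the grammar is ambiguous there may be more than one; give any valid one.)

S ⇒ if C then S ⇒ if b then S ⇒ if b then a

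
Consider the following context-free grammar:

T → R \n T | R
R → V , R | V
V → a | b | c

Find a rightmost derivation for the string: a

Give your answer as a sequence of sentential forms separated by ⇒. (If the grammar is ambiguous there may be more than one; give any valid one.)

T ⇒ R ⇒ V ⇒ a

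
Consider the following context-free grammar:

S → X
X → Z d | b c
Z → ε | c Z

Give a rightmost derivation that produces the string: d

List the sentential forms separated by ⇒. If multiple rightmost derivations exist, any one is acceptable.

S ⇒ X ⇒ Z d ⇒ d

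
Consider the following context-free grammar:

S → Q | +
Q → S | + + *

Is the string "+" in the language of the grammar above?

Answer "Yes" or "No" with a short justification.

Yes - a valid derivation exists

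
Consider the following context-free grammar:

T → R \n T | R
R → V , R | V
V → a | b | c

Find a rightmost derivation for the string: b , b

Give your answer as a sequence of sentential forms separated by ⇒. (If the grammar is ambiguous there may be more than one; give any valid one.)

T ⇒ R ⇒ V , R ⇒ V , V ⇒ V , b ⇒ b , b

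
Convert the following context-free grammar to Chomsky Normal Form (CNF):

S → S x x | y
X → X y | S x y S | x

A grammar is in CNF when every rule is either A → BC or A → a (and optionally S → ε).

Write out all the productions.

TX → x; S → y; TY → y; X → x; S → S X0; X0 → TX TX; X → X TY; X → S X1; X1 → TX X2; X2 → TY S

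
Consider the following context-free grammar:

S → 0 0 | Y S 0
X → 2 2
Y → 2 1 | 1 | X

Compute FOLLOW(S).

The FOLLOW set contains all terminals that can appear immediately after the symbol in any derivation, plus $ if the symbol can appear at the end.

We compute FOLLOW(S) using the standard algorithm.
FOLLOW(S) starts with {$}.
FIRST(S) = {0, 1, 2}
FIRST(X) = {2}
FIRST(Y) = {1, 2}
FOLLOW(S) = {$, 0}
FOLLOW(X) = {0, 1, 2}
FOLLOW(Y) = {0, 1, 2}
Therefore, FOLLOW(S) = {$, 0}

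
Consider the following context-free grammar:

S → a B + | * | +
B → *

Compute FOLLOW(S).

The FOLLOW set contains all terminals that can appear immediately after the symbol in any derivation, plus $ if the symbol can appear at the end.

We compute FOLLOW(S) using the standard algorithm.
FOLLOW(S) starts with {$}.
FIRST(B) = {*}
FIRST(S) = {*, +, a}
FOLLOW(B) = {+}
FOLLOW(S) = {$}
Therefore, FOLLOW(S) = {$}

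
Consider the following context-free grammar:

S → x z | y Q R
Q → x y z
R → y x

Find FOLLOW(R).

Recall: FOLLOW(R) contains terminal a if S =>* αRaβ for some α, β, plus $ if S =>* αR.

We compute FOLLOW(R) using the standard algorithm.
FOLLOW(S) starts with {$}.
FIRST(Q) = {x}
FIRST(R) = {y}
FIRST(S) = {x, y}
FOLLOW(Q) = {y}
FOLLOW(R) = {$}
FOLLOW(S) = {$}
Therefore, FOLLOW(R) = {$}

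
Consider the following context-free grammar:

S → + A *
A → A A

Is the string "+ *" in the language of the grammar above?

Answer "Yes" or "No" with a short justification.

No - no valid derivation exists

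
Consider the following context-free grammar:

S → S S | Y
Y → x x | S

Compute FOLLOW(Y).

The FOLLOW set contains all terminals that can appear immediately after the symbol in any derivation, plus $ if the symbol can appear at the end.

We compute FOLLOW(Y) using the standard algorithm.
FOLLOW(S) starts with {$}.
FIRST(S) = {x}
FIRST(Y) = {x}
FOLLOW(S) = {$, x}
FOLLOW(Y) = {$, x}
Therefore, FOLLOW(Y) = {$, x}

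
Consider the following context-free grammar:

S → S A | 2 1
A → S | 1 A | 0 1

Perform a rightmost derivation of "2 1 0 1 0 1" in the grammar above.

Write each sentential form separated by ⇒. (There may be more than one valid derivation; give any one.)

S ⇒ S A ⇒ S 0 1 ⇒ S A 0 1 ⇒ S 0 1 0 1 ⇒ 2 1 0 1 0 1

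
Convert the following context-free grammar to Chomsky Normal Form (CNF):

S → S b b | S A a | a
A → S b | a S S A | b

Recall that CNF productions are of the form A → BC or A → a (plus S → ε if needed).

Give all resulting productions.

TB → b; TA → a; S → a; A → b; S → S X0; X0 → TB TB; S → S X1; X1 → A TA; A → S TB; A → TA X2; X2 → S X3; X3 → S A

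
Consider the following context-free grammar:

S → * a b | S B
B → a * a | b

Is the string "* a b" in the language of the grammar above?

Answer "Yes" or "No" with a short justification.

Yes - a valid derivation exists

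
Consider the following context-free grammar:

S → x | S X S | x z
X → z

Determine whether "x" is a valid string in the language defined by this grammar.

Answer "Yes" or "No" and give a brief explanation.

Yes - a valid derivation exists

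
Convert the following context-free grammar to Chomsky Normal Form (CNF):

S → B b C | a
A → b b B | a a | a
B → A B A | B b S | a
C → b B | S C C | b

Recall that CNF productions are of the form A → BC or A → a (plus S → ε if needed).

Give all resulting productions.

TB → b; S → a; TA → a; A → a; B → a; C → b; S → B X0; X0 → TB C; A → TB X1; X1 → TB B; A → TA TA; B → A X2; X2 → B A; B → B X3; X3 → TB S; C → TB B; C → S X4; X4 → C C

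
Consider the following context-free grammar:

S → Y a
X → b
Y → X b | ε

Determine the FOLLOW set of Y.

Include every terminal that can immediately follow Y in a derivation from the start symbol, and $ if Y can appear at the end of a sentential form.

We compute FOLLOW(Y) using the standard algorithm.
FOLLOW(S) starts with {$}.
FIRST(S) = {a, b}
FIRST(X) = {b}
FIRST(Y) = {b, ε}
FOLLOW(S) = {$}
FOLLOW(X) = {b}
FOLLOW(Y) = {a}
Therefore, FOLLOW(Y) = {a}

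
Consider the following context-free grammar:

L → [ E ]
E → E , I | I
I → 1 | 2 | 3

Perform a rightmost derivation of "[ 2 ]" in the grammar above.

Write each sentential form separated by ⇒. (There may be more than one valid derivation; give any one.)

L ⇒ [ E ] ⇒ [ I ] ⇒ [ 2 ]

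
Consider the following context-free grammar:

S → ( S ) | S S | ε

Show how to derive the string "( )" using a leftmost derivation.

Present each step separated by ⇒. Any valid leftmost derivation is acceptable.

S ⇒ ( S ) ⇒ ( S S ) ⇒ ( S ) ⇒ ( )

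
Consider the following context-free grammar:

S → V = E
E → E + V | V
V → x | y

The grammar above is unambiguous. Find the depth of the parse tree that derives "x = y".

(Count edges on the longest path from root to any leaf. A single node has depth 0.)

3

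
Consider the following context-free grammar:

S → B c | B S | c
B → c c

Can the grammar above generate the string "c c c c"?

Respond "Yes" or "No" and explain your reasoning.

No - no valid derivation exists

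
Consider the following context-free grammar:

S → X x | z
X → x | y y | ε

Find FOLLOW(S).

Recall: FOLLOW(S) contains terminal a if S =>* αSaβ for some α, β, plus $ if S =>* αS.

We compute FOLLOW(S) using the standard algorithm.
FOLLOW(S) starts with {$}.
FIRST(S) = {x, y, z}
FIRST(X) = {x, y, ε}
FOLLOW(S) = {$}
FOLLOW(X) = {x}
Therefore, FOLLOW(S) = {$}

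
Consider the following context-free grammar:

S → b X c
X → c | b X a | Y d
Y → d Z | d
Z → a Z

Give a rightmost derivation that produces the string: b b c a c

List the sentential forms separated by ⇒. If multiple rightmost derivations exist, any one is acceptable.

S ⇒ b X c ⇒ b b X a c ⇒ b b c a c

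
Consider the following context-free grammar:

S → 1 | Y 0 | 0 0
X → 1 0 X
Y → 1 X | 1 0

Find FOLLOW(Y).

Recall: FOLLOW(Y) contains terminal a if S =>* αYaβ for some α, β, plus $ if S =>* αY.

We compute FOLLOW(Y) using the standard algorithm.
FOLLOW(S) starts with {$}.
FIRST(S) = {0, 1}
FIRST(X) = {1}
FIRST(Y) = {1}
FOLLOW(S) = {$}
FOLLOW(X) = {0}
FOLLOW(Y) = {0}
Therefore, FOLLOW(Y) = {0}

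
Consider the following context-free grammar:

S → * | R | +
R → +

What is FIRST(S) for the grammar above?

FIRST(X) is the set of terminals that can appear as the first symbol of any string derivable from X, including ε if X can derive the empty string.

We compute FIRST(S) using the standard algorithm.
FIRST(R) = {+}
FIRST(S) = {*, +}
Therefore, FIRST(S) = {*, +}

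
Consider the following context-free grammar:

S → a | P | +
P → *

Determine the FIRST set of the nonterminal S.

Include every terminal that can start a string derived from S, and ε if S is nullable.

We compute FIRST(S) using the standard algorithm.
FIRST(P) = {*}
FIRST(S) = {*, +, a}
Therefore, FIRST(S) = {*, +, a}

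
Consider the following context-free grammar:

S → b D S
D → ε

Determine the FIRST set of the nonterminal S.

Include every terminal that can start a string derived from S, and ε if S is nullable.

We compute FIRST(S) using the standard algorithm.
FIRST(D) = {ε}
FIRST(S) = {b}
Therefore, FIRST(S) = {b}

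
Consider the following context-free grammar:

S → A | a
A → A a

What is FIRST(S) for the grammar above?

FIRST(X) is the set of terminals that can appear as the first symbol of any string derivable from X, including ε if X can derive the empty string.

We compute FIRST(S) using the standard algorithm.
FIRST(A) = {}
FIRST(S) = {a}
Therefore, FIRST(S) = {a}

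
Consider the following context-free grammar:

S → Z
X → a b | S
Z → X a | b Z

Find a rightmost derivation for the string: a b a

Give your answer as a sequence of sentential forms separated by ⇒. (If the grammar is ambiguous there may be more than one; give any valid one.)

S ⇒ Z ⇒ X a ⇒ a b a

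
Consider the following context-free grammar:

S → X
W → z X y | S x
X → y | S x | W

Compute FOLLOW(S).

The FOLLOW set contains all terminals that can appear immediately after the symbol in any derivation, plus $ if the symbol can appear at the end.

We compute FOLLOW(S) using the standard algorithm.
FOLLOW(S) starts with {$}.
FIRST(S) = {y, z}
FIRST(W) = {y, z}
FIRST(X) = {y, z}
FOLLOW(S) = {$, x}
FOLLOW(W) = {$, x, y}
FOLLOW(X) = {$, x, y}
Therefore, FOLLOW(S) = {$, x}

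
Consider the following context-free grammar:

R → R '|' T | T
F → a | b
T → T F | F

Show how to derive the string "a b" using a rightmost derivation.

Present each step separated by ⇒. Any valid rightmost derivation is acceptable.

R ⇒ T ⇒ T F ⇒ T b ⇒ F b ⇒ a b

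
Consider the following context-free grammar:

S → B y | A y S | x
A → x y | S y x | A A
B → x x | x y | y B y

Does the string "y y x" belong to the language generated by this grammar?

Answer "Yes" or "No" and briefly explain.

No - no valid derivation exists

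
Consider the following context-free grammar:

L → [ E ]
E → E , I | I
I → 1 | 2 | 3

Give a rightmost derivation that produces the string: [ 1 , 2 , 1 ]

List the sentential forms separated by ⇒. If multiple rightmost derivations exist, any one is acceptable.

L ⇒ [ E ] ⇒ [ E , I ] ⇒ [ E , 1 ] ⇒ [ E , I , 1 ] ⇒ [ E , 2 , 1 ] ⇒ [ I , 2 , 1 ] ⇒ [ 1 , 2 , 1 ]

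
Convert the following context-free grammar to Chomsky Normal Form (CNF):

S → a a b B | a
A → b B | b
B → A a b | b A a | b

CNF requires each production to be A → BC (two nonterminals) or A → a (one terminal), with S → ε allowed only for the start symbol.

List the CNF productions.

TA → a; TB → b; S → a; A → b; B → b; S → TA X0; X0 → TA X1; X1 → TB B; A → TB B; B → A X2; X2 → TA TB; B → TB X3; X3 → A TA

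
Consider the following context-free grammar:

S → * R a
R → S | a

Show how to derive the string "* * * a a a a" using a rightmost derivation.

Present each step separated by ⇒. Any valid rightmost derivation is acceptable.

S ⇒ * R a ⇒ * S a ⇒ * * R a a ⇒ * * S a a ⇒ * * * R a a a ⇒ * * * a a a a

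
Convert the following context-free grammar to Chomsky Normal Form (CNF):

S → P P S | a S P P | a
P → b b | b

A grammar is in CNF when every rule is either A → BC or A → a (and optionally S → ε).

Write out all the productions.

TA → a; S → a; TB → b; P → b; S → P X0; X0 → P S; S → TA X1; X1 → S X2; X2 → P P; P → TB TB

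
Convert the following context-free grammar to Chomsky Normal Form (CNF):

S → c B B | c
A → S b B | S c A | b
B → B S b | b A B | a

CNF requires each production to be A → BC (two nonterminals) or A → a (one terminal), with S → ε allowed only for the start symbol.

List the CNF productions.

TC → c; S → c; TB → b; A → b; B → a; S → TC X0; X0 → B B; A → S X1; X1 → TB B; A → S X2; X2 → TC A; B → B X3; X3 → S TB; B → TB X4; X4 → A B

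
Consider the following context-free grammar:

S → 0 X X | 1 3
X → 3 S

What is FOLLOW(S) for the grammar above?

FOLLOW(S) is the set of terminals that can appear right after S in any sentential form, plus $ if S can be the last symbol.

We compute FOLLOW(S) using the standard algorithm.
FOLLOW(S) starts with {$}.
FIRST(S) = {0, 1}
FIRST(X) = {3}
FOLLOW(S) = {$, 3}
FOLLOW(X) = {$, 3}
Therefore, FOLLOW(S) = {$, 3}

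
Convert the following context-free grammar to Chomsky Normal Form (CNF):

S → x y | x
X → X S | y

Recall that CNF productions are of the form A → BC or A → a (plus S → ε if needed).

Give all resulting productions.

TX → x; TY → y; S → x; X → y; S → TX TY; X → X S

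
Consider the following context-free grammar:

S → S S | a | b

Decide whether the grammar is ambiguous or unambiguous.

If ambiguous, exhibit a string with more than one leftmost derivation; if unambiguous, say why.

Ambiguous - the string 'b b a a b' has two distinct leftmost derivations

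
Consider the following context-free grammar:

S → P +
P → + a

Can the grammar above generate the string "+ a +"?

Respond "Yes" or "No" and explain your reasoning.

Yes - a valid derivation exists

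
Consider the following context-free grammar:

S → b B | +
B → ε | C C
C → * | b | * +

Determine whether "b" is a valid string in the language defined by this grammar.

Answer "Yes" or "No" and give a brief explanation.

Yes - a valid derivation exists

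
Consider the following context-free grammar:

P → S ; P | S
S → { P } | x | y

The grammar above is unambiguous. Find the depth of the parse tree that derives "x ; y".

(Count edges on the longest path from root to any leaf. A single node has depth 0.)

3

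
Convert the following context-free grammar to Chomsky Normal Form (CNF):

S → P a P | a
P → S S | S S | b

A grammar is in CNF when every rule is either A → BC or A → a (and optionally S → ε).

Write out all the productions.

TA → a; S → a; P → b; S → P X0; X0 → TA P; P → S S; P → S S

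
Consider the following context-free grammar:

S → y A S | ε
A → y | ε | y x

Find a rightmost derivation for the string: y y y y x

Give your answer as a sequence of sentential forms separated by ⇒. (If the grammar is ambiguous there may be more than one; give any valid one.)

S ⇒ y A S ⇒ y A y A S ⇒ y A y A ⇒ y A y y x ⇒ y y y y x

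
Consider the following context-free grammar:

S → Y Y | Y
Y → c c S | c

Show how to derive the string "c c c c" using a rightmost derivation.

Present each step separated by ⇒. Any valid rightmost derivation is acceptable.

S ⇒ Y Y ⇒ Y c c S ⇒ Y c c Y ⇒ Y c c c ⇒ c c c c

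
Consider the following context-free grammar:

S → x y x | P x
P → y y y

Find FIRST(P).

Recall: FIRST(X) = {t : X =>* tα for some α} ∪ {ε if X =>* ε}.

We compute FIRST(P) using the standard algorithm.
FIRST(P) = {y}
FIRST(S) = {x, y}
Therefore, FIRST(P) = {y}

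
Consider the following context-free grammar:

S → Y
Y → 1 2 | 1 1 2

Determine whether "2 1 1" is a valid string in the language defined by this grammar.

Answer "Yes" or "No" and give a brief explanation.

No - no valid derivation exists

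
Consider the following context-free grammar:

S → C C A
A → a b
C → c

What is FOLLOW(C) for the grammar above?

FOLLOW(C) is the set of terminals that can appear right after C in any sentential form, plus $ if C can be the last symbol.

We compute FOLLOW(C) using the standard algorithm.
FOLLOW(S) starts with {$}.
FIRST(A) = {a}
FIRST(C) = {c}
FIRST(S) = {c}
FOLLOW(A) = {$}
FOLLOW(C) = {a, c}
FOLLOW(S) = {$}
Therefore, FOLLOW(C) = {a, c}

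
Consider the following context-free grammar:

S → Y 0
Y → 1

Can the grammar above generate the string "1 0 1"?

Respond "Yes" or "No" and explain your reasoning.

No - no valid derivation exists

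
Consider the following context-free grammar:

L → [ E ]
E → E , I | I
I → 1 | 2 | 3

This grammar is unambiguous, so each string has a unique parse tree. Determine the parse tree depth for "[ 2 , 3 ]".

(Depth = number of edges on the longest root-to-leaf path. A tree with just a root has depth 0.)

4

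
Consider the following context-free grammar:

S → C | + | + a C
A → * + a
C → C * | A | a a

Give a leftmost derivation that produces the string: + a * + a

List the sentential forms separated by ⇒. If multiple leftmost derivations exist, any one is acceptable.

S ⇒ + a C ⇒ + a A ⇒ + a * + a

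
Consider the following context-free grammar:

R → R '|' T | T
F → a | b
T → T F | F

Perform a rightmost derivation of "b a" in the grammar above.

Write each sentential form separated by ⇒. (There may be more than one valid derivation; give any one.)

R ⇒ T ⇒ T F ⇒ T a ⇒ F a ⇒ b a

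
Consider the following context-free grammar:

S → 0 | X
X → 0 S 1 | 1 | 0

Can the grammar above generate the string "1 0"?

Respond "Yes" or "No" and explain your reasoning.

No - no valid derivation exists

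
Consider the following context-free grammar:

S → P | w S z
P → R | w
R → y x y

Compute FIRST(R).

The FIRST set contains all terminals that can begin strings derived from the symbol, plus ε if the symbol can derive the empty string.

We compute FIRST(R) using the standard algorithm.
FIRST(P) = {w, y}
FIRST(R) = {y}
FIRST(S) = {w, y}
Therefore, FIRST(R) = {y}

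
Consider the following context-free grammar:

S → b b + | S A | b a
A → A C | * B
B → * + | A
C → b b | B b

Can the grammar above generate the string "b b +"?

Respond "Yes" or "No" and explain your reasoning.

Yes - a valid derivation exists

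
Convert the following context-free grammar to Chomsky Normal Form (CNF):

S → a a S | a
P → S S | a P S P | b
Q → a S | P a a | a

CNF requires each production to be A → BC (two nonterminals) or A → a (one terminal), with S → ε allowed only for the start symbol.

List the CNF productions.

TA → a; S → a; P → b; Q → a; S → TA X0; X0 → TA S; P → S S; P → TA X1; X1 → P X2; X2 → S P; Q → TA S; Q → P X3; X3 → TA TA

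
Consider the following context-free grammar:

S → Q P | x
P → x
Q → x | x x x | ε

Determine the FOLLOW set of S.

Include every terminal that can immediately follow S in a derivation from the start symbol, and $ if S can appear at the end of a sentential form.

We compute FOLLOW(S) using the standard algorithm.
FOLLOW(S) starts with {$}.
FIRST(P) = {x}
FIRST(Q) = {x, ε}
FIRST(S) = {x}
FOLLOW(P) = {$}
FOLLOW(Q) = {x}
FOLLOW(S) = {$}
Therefore, FOLLOW(S) = {$}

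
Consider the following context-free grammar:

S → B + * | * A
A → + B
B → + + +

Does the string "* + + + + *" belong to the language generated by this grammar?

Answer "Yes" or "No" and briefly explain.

No - no valid derivation exists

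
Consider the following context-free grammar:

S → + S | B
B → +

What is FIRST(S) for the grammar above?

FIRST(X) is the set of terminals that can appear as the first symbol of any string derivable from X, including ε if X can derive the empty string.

We compute FIRST(S) using the standard algorithm.
FIRST(B) = {+}
FIRST(S) = {+}
Therefore, FIRST(S) = {+}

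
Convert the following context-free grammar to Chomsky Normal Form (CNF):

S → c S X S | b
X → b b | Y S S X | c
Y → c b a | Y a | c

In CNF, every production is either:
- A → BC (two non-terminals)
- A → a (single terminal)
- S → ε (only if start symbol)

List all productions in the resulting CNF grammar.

TC → c; S → b; TB → b; X → c; TA → a; Y → c; S → TC X0; X0 → S X1; X1 → X S; X → TB TB; X → Y X2; X2 → S X3; X3 → S X; Y → TC X4; X4 → TB TA; Y → Y TA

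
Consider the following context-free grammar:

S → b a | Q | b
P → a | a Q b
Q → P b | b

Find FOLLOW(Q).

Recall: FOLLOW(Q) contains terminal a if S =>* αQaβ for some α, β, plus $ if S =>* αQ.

We compute FOLLOW(Q) using the standard algorithm.
FOLLOW(S) starts with {$}.
FIRST(P) = {a}
FIRST(Q) = {a, b}
FIRST(S) = {a, b}
FOLLOW(P) = {b}
FOLLOW(Q) = {$, b}
FOLLOW(S) = {$}
Therefore, FOLLOW(Q) = {$, b}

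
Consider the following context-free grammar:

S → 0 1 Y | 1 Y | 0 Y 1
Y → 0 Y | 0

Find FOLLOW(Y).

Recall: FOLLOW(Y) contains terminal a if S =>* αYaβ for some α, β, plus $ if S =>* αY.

We compute FOLLOW(Y) using the standard algorithm.
FOLLOW(S) starts with {$}.
FIRST(S) = {0, 1}
FIRST(Y) = {0}
FOLLOW(S) = {$}
FOLLOW(Y) = {$, 1}
Therefore, FOLLOW(Y) = {$, 1}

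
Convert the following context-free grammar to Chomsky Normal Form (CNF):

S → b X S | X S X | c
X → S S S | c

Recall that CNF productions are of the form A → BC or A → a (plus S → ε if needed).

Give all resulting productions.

TB → b; S → c; X → c; S → TB X0; X0 → X S; S → X X1; X1 → S X; X → S X2; X2 → S S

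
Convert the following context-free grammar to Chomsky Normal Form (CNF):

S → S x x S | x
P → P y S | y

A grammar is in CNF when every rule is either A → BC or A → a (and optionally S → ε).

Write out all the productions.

TX → x; S → x; TY → y; P → y; S → S X0; X0 → TX X1; X1 → TX S; P → P X2; X2 → TY S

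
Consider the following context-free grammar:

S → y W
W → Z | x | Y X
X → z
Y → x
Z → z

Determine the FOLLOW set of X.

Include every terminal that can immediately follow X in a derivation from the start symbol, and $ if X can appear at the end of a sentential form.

We compute FOLLOW(X) using the standard algorithm.
FOLLOW(S) starts with {$}.
FIRST(S) = {y}
FIRST(W) = {x, z}
FIRST(X) = {z}
FIRST(Y) = {x}
FIRST(Z) = {z}
FOLLOW(S) = {$}
FOLLOW(W) = {$}
FOLLOW(X) = {$}
FOLLOW(Y) = {z}
FOLLOW(Z) = {$}
Therefore, FOLLOW(X) = {$}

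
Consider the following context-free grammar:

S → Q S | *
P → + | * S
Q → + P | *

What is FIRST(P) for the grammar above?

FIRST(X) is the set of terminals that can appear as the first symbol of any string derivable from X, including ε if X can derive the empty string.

We compute FIRST(P) using the standard algorithm.
FIRST(P) = {*, +}
FIRST(Q) = {*, +}
FIRST(S) = {*, +}
Therefore, FIRST(P) = {*, +}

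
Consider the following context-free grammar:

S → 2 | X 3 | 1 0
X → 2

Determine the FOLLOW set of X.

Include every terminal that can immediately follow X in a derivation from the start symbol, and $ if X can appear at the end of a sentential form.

We compute FOLLOW(X) using the standard algorithm.
FOLLOW(S) starts with {$}.
FIRST(S) = {1, 2}
FIRST(X) = {2}
FOLLOW(S) = {$}
FOLLOW(X) = {3}
Therefore, FOLLOW(X) = {3}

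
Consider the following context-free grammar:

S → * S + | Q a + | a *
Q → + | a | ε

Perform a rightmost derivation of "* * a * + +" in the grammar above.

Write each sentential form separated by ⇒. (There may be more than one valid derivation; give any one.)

S ⇒ * S + ⇒ * * S + + ⇒ * * a * + +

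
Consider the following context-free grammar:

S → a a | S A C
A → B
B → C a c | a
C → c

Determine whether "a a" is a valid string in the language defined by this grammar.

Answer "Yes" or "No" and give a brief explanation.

Yes - a valid derivation exists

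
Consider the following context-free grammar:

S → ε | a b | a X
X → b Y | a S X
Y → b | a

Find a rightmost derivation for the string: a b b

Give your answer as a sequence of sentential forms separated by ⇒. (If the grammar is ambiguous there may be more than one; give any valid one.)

S ⇒ a X ⇒ a b Y ⇒ a b b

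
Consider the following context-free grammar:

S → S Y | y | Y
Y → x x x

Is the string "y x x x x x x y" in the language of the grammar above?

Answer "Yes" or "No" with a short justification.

No - no valid derivation exists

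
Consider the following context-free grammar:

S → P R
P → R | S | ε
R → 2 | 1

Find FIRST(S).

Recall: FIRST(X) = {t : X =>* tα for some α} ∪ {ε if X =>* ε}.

We compute FIRST(S) using the standard algorithm.
FIRST(P) = {1, 2, ε}
FIRST(R) = {1, 2}
FIRST(S) = {1, 2}
Therefore, FIRST(S) = {1, 2}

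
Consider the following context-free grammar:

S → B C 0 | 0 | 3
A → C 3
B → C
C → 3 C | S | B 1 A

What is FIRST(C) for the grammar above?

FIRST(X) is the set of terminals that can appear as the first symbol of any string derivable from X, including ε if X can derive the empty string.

We compute FIRST(C) using the standard algorithm.
FIRST(A) = {0, 3}
FIRST(B) = {0, 3}
FIRST(C) = {0, 3}
FIRST(S) = {0, 3}
Therefore, FIRST(C) = {0, 3}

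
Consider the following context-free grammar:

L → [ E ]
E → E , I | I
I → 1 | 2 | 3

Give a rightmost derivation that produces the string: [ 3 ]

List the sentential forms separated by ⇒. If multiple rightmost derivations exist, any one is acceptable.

L ⇒ [ E ] ⇒ [ I ] ⇒ [ 3 ]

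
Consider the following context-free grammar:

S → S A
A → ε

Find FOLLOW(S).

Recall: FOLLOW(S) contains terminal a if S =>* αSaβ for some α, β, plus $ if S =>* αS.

We compute FOLLOW(S) using the standard algorithm.
FOLLOW(S) starts with {$}.
FIRST(A) = {ε}
FIRST(S) = {}
FOLLOW(A) = {$}
FOLLOW(S) = {$}
Therefore, FOLLOW(S) = {$}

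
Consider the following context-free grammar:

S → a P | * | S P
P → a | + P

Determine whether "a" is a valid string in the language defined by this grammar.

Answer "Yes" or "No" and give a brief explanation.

No - no valid derivation exists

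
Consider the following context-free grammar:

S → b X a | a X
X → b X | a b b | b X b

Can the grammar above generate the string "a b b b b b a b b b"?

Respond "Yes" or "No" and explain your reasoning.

Yes - a valid derivation exists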